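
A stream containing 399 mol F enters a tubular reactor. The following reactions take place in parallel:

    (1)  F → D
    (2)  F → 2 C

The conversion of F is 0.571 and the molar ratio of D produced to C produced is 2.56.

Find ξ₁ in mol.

ξ₁ = 191 mol

Conversion of F: F consumed = 0.571 × 399 = 227.8 mol = 1ξ₁ + 1ξ₂.
Selectivity: 1ξ₁ / (2ξ₂) = 2.56 → ξ₁ = 5.12 ξ₂.
Substitute: (1·5.12 + 1) ξ₂ = 227.8 → ξ₂ = 37.23 mol, ξ₁ = 190.6 mol.
Outlet amounts (n = n₀ + Σ ν·ξ):
  F: 399 − 1(190.6) − 1(37.23) = 171.2
  D: 0 + 1(190.6) = 190.6
  C: 0 + 2(37.23) = 74.45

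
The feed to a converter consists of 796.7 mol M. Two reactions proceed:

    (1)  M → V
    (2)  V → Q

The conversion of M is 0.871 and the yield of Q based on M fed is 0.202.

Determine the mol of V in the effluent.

Conversion of M: M consumed = 1ξ₁ = 0.871 × 796.7 → ξ₁ = 693.9 mol.
Yield of Q: 1ξ₂ / 796.7 = 0.202 → ξ₂ = 160.9 mol.
Outlet amounts (n = n₀ + Σ ν·ξ):
  M: 796.7 − 1(693.9) = 102.8
  V: 0 + 1(693.9) − 1(160.9) = 533
  Q: 0 + 1(160.9) = 160.9

533 mol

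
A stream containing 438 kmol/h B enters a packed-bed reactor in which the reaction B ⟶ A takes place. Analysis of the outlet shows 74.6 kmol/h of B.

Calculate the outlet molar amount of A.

For B: n = n₀ − 1ξ → 74.6 = 438 − 1ξ, giving ξ = 363.4 kmol/h.
Outlet amounts (n = n₀ + ν ξ):
  B: 438 − 1(363.4) = 74.6
  A: 0 + 1(363.4) = 363.4

363 kmol/h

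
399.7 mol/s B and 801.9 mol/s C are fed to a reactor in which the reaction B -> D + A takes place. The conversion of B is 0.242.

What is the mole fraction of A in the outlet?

B reacted = 0.242 × 399.7 = 96.73 mol/s; ν_B = −1, so ξ = 96.73/1 = 96.73 mol/s.
Outlet amounts (n = n₀ + ν ξ):
  B: 399.7 − 1(96.73) = 303
  D: 0 + 1(96.73) = 96.73
  A: 0 + 1(96.73) = 96.73
  C: 801.9 (inert)
Total out = 1298 mol/s; y_A = 96.73 / 1298 = 0.0745.

0.0745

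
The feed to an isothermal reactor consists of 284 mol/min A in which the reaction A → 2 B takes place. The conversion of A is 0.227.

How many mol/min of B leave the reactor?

A reacted = 0.227 × 284 = 64.47 mol/min; ν_A = −1, so ξ = 64.47/1 = 64.47 mol/min.
Outlet amounts (n = n₀ + ν ξ):
  A: 284 − 1(64.47) = 219.5
  B: 0 + 2(64.47) = 128.9

129 mol/min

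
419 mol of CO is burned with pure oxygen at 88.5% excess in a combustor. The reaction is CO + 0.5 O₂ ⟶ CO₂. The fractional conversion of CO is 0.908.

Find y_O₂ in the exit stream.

0.328

Stoichiometric O₂ = 0.5 × 419 = 209.5 mol; O₂ fed = 209.5 × 1.885 = 394.9 mol.
Fuel reacted = 0.908 × 419 → ξ = 380.5 mol.
Outlet (n = n₀ + ν ξ):
  CO: 419 − 1(380.5) = 38.55
  O₂: 394.9 − 0.5(380.5) = 204.7
  CO₂: 0 + 1(380.5) = 380.5
Total out = 623.7 mol; y_O₂ = 204.7 / 623.7 = 0.3282.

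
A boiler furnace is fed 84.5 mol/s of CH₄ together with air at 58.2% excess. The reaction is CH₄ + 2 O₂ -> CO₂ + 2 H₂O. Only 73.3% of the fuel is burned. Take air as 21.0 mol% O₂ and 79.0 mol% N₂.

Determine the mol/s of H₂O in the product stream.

124 mol/s

Stoichiometric O₂ = 2 × 84.5 = 169 mol/s; O₂ fed = 169 × 1.582 = 267.4 mol/s.
N₂ fed = 267.4 × 79/21 = 1006 mol/s.
Fuel reacted = 0.733 × 84.5 → ξ = 61.94 mol/s.
Outlet (n = n₀ + ν ξ):
  CH₄: 84.5 − 1(61.94) = 22.56
  O₂: 267.4 − 2(61.94) = 143.5
  N₂: 1006 (inert)
  CO₂: 0 + 1(61.94) = 61.94
  H₂O: 0 + 2(61.94) = 123.9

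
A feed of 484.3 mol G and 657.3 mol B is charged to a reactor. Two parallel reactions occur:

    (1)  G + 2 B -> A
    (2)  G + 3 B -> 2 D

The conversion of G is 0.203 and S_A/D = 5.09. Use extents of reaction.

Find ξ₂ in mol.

Conversion of G: G consumed = 0.203 × 484.3 = 98.31 mol = 1ξ₁ + 1ξ₂.
Selectivity: 1ξ₁ / (2ξ₂) = 5.09 → ξ₁ = 10.18 ξ₂.
Substitute: (1·10.18 + 1) ξ₂ = 98.31 → ξ₂ = 8.794 mol, ξ₁ = 89.52 mol.
Outlet amounts (n = n₀ + Σ ν·ξ):
  G: 484.3 − 1(89.52) − 1(8.794) = 386
  B: 657.3 − 2(89.52) − 3(8.794) = 451.9
  A: 0 + 1(89.52) = 89.52
  D: 0 + 2(8.794) = 17.59

ξ₂ = 8.79 mol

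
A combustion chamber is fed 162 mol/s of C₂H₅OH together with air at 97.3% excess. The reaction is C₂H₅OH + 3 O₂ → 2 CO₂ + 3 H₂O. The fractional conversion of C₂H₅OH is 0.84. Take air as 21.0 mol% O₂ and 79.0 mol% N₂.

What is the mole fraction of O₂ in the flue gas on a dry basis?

Stoichiometric O₂ = 3 × 162 = 486 mol/s; O₂ fed = 486 × 1.973 = 958.9 mol/s.
N₂ fed = 958.9 × 79/21 = 3607 mol/s.
Fuel reacted = 0.84 × 162 → ξ = 136.1 mol/s.
Outlet (n = n₀ + ν ξ):
  C₂H₅OH: 162 − 1(136.1) = 25.92
  O₂: 958.9 − 3(136.1) = 550.6
  N₂: 3607 (inert)
  CO₂: 0 + 2(136.1) = 272.2
  H₂O: 0 + 3(136.1) = 408.2
Dry total = 4456 mol/s; y_O₂ (dry) = 550.6 / 4456 = 0.1236.

0.124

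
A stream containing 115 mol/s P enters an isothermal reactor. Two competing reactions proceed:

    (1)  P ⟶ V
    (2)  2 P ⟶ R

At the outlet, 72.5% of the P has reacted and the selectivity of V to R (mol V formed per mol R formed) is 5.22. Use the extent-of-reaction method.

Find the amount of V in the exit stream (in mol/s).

60.3 mol/s

Conversion of P: P consumed = 0.725 × 115 = 83.38 mol/s = 1ξ₁ + 2ξ₂.
Selectivity: 1ξ₁ / (1ξ₂) = 5.22 → ξ₁ = 5.22 ξ₂.
Substitute: (1·5.22 + 2) ξ₂ = 83.38 → ξ₂ = 11.55 mol/s, ξ₁ = 60.28 mol/s.
Outlet amounts (n = n₀ + Σ ν·ξ):
  P: 115 − 1(60.28) − 2(11.55) = 31.62
  V: 0 + 1(60.28) = 60.28
  R: 0 + 1(11.55) = 11.55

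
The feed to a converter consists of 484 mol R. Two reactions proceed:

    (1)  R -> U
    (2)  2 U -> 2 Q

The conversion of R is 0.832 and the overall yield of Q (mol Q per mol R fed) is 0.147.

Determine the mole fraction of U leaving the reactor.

Conversion of R: R consumed = 1ξ₁ = 0.832 × 484 → ξ₁ = 402.7 mol.
Yield of Q: 2ξ₂ / 484 = 0.147 → ξ₂ = 35.57 mol.
Outlet amounts (n = n₀ + Σ ν·ξ):
  R: 484 − 1(402.7) = 81.31
  U: 0 + 1(402.7) − 2(35.57) = 331.5
  Q: 0 + 2(35.57) = 71.15
Total out = 484 mol; y_U = 331.5 / 484 = 0.685.

0.685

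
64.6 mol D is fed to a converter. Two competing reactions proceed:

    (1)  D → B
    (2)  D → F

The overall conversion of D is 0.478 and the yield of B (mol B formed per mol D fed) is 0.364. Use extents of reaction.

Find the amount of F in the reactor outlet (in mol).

7.36 mol

Yield of B: 1ξ₁ / 64.6 = 0.364 → ξ₁ = 23.51 mol.
Conversion of D: 1ξ₁ + 1ξ₂ = 0.478 × 64.6 = 30.88 → ξ₂ = 7.364 mol.
Outlet amounts (n = n₀ + Σ ν·ξ):
  D: 64.6 − 1(23.51) − 1(7.364) = 33.72
  B: 0 + 1(23.51) = 23.51
  F: 0 + 1(7.364) = 7.364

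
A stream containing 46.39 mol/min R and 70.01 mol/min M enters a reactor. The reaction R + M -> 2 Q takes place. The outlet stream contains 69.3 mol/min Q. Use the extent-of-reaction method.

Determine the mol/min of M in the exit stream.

For Q: n = n₀ + 2ξ → 69.3 = 0 + 2ξ, giving ξ = 34.65 mol/min.
Outlet amounts (n = n₀ + ν ξ):
  R: 46.39 − 1(34.65) = 11.74
  M: 70.01 − 1(34.65) = 35.36
  Q: 0 + 2(34.65) = 69.3

35.4 mol/min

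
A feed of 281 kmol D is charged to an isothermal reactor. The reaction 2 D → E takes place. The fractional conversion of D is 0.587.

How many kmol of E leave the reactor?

82.5 kmol

D reacted = 0.587 × 281 = 164.9 kmol; ν_D = −2, so ξ = 164.9/2 = 82.47 kmol.
Outlet amounts (n = n₀ + ν ξ):
  D: 281 − 2(82.47) = 116.1
  E: 0 + 1(82.47) = 82.47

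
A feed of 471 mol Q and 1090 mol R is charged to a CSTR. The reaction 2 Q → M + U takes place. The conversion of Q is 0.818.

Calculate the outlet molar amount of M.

Q reacted = 0.818 × 471 = 385.3 mol; ν_Q = −2, so ξ = 385.3/2 = 192.6 mol.
Outlet amounts (n = n₀ + ν ξ):
  Q: 471 − 2(192.6) = 85.72
  M: 0 + 1(192.6) = 192.6
  U: 0 + 1(192.6) = 192.6
  R: 1090 (inert)

193 mol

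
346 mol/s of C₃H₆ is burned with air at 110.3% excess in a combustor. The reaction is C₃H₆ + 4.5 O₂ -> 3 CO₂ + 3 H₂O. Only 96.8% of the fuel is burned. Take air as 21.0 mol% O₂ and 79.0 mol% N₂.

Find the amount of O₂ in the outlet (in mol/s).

Stoichiometric O₂ = 4.5 × 346 = 1557 mol/s; O₂ fed = 1557 × 2.103 = 3274 mol/s.
N₂ fed = 3274 × 79/21 = 12320 mol/s.
Fuel reacted = 0.968 × 346 → ξ = 334.9 mol/s.
Outlet (n = n₀ + ν ξ):
  C₃H₆: 346 − 1(334.9) = 11.07
  O₂: 3274 − 4.5(334.9) = 1767
  N₂: 12320 (inert)
  CO₂: 0 + 3(334.9) = 1005
  H₂O: 0 + 3(334.9) = 1005

1770 mol/s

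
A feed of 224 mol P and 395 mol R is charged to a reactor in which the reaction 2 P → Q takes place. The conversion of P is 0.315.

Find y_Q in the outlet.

0.0604

P reacted = 0.315 × 224 = 70.56 mol; ν_P = −2, so ξ = 70.56/2 = 35.28 mol.
Outlet amounts (n = n₀ + ν ξ):
  P: 224 − 2(35.28) = 153.4
  Q: 0 + 1(35.28) = 35.28
  R: 395 (inert)
Total out = 583.7 mol; y_Q = 35.28 / 583.7 = 0.06044.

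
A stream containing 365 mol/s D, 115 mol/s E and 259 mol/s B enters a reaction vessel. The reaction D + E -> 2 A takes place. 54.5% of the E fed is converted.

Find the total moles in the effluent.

739 mol/s

E reacted = 0.545 × 115 = 62.68 mol/s; ν_E = −1, so ξ = 62.68/1 = 62.68 mol/s.
Outlet amounts (n = n₀ + ν ξ):
  D: 365 − 1(62.68) = 302.3
  E: 115 − 1(62.68) = 52.32
  A: 0 + 2(62.68) = 125.4
  B: 259 (inert)
Total out = 302.3 + 52.32 + 125.4 + 259 = 739 mol/s.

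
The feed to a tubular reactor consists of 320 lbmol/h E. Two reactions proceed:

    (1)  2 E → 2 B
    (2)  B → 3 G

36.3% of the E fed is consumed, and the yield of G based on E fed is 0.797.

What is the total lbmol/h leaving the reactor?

490 lbmol/h

Conversion of E: E consumed = 2ξ₁ = 0.363 × 320 → ξ₁ = 58.08 lbmol/h.
Yield of G: 3ξ₂ / 320 = 0.797 → ξ₂ = 85.01 lbmol/h.
Outlet amounts (n = n₀ + Σ ν·ξ):
  E: 320 − 2(58.08) = 203.8
  B: 0 + 2(58.08) − 1(85.01) = 31.15
  G: 0 + 3(85.01) = 255
Total out = 203.8 + 31.15 + 255 = 490 lbmol/h.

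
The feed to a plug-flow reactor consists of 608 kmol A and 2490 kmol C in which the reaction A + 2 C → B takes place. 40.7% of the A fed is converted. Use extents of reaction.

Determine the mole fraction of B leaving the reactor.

A reacted = 0.407 × 608 = 247.5 kmol; ν_A = −1, so ξ = 247.5/1 = 247.5 kmol.
Outlet amounts (n = n₀ + ν ξ):
  A: 608 − 1(247.5) = 360.5
  C: 2490 − 2(247.5) = 1995
  B: 0 + 1(247.5) = 247.5
Total out = 2603 kmol; y_B = 247.5 / 2603 = 0.09506.

0.0951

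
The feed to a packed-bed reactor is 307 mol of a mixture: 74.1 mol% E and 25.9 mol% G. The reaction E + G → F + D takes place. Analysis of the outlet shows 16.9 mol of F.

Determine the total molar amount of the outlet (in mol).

For F: n = n₀ + 1ξ → 16.9 = 0 + 1ξ, giving ξ = 16.9 mol.
Outlet amounts (n = n₀ + ν ξ):
  E: 227.5 − 1(16.9) = 210.6
  G: 79.51 − 1(16.9) = 62.61
  F: 0 + 1(16.9) = 16.9
  D: 0 + 1(16.9) = 16.9
Total out = 210.6 + 62.61 + 16.9 + 16.9 = 307 mol.

307 mol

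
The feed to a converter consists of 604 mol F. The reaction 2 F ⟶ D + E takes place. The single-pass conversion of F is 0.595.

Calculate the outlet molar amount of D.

F reacted = 0.595 × 604 = 359.4 mol; ν_F = −2, so ξ = 359.4/2 = 179.7 mol.
Outlet amounts (n = n₀ + ν ξ):
  F: 604 − 2(179.7) = 244.6
  D: 0 + 1(179.7) = 179.7
  E: 0 + 1(179.7) = 179.7

180 mol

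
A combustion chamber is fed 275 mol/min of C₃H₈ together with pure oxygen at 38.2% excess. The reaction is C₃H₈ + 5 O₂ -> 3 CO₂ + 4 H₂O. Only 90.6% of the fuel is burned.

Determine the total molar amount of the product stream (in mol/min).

2420 mol/min

Stoichiometric O₂ = 5 × 275 = 1375 mol/min; O₂ fed = 1375 × 1.382 = 1900 mol/min.
Fuel reacted = 0.906 × 275 → ξ = 249.2 mol/min.
Outlet (n = n₀ + ν ξ):
  C₃H₈: 275 − 1(249.2) = 25.85
  O₂: 1900 − 5(249.2) = 654.5
  CO₂: 0 + 3(249.2) = 747.5
  H₂O: 0 + 4(249.2) = 996.6
Total out = 25.85 + 654.5 + 747.5 + 996.6 = 2424 mol/min.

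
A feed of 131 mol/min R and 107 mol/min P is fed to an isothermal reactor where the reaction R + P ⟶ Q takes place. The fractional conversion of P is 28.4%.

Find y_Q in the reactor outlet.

0.146

P reacted = 0.284 × 107 = 30.39 mol/min; ν_P = −1, so ξ = 30.39/1 = 30.39 mol/min.
Outlet amounts (n = n₀ + ν ξ):
  R: 131 − 1(30.39) = 100.6
  P: 107 − 1(30.39) = 76.61
  Q: 0 + 1(30.39) = 30.39
Total out = 207.6 mol/min; y_Q = 30.39 / 207.6 = 0.1464.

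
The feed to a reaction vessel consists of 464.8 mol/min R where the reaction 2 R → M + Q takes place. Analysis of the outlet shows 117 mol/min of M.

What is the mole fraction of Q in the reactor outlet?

0.252

For M: n = n₀ + 1ξ → 117 = 0 + 1ξ, giving ξ = 117 mol/min.
Outlet amounts (n = n₀ + ν ξ):
  R: 464.8 − 2(117) = 230.8
  M: 0 + 1(117) = 117
  Q: 0 + 1(117) = 117
Total out = 464.8 mol/min; y_Q = 117 / 464.8 = 0.2517.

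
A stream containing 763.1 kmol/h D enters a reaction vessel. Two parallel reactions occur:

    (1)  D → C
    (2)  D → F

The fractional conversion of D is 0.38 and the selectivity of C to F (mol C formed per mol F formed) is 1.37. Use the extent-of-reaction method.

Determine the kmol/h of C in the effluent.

168 kmol/h

Conversion of D: D consumed = 0.38 × 763.1 = 290 kmol/h = 1ξ₁ + 1ξ₂.
Selectivity: 1ξ₁ / (1ξ₂) = 1.37 → ξ₁ = 1.37 ξ₂.
Substitute: (1·1.37 + 1) ξ₂ = 290 → ξ₂ = 122.4 kmol/h, ξ₁ = 167.6 kmol/h.
Outlet amounts (n = n₀ + Σ ν·ξ):
  D: 763.1 − 1(167.6) − 1(122.4) = 473.1
  C: 0 + 1(167.6) = 167.6
  F: 0 + 1(122.4) = 122.4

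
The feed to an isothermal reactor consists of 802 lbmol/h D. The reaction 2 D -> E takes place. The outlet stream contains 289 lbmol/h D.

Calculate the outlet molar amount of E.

For D: n = n₀ − 2ξ → 289 = 802 − 2ξ, giving ξ = 256.5 lbmol/h.
Outlet amounts (n = n₀ + ν ξ):
  D: 802 − 2(256.5) = 289
  E: 0 + 1(256.5) = 256.5

256 lbmol/h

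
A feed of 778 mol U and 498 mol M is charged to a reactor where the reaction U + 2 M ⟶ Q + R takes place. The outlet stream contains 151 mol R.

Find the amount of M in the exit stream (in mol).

196 mol

For R: n = n₀ + 1ξ → 151 = 0 + 1ξ, giving ξ = 151 mol.
Outlet amounts (n = n₀ + ν ξ):
  U: 778 − 1(151) = 627
  M: 498 − 2(151) = 196
  Q: 0 + 1(151) = 151
  R: 0 + 1(151) = 151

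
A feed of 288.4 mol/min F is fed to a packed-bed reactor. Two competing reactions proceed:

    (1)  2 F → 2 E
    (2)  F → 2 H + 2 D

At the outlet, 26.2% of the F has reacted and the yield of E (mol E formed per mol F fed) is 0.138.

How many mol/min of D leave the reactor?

71.5 mol/min

Yield of E: 2ξ₁ / 288.4 = 0.138 → ξ₁ = 19.9 mol/min.
Conversion of F: 2ξ₁ + 1ξ₂ = 0.262 × 288.4 = 75.56 → ξ₂ = 35.76 mol/min.
Outlet amounts (n = n₀ + Σ ν·ξ):
  F: 288.4 − 2(19.9) − 1(35.76) = 212.8
  E: 0 + 2(19.9) = 39.8
  H: 0 + 2(35.76) = 71.52
  D: 0 + 2(35.76) = 71.52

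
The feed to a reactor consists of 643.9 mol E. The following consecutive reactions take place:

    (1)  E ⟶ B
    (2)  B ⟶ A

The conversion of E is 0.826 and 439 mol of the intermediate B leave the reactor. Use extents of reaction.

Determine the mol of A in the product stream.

92.9 mol

Conversion of E: E consumed = 1ξ₁ = 0.826 × 643.9 → ξ₁ = 531.9 mol.
B balance: n_B = 0 + 1ξ₁ − 1ξ₂ = 439 → ξ₂ = (1·531.9 − 439)/1 = 92.86 mol.
Outlet amounts (n = n₀ + Σ ν·ξ):
  E: 643.9 − 1(531.9) = 112
  B: 0 + 1(531.9) − 1(92.86) = 439
  A: 0 + 1(92.86) = 92.86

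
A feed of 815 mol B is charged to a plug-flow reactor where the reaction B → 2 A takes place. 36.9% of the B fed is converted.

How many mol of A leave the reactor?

B reacted = 0.369 × 815 = 300.7 mol; ν_B = −1, so ξ = 300.7/1 = 300.7 mol.
Outlet amounts (n = n₀ + ν ξ):
  B: 815 − 1(300.7) = 514.3
  A: 0 + 2(300.7) = 601.5

601 mol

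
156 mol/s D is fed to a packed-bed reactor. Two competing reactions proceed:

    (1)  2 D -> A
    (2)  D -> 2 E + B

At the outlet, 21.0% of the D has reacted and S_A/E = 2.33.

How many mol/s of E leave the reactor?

Conversion of D: D consumed = 0.21 × 156 = 32.76 mol/s = 2ξ₁ + 1ξ₂.
Selectivity: 1ξ₁ / (2ξ₂) = 2.33 → ξ₁ = 4.66 ξ₂.
Substitute: (2·4.66 + 1) ξ₂ = 32.76 → ξ₂ = 3.174 mol/s, ξ₁ = 14.79 mol/s.
Outlet amounts (n = n₀ + Σ ν·ξ):
  D: 156 − 2(14.79) − 1(3.174) = 123.2
  A: 0 + 1(14.79) = 14.79
  E: 0 + 2(3.174) = 6.349
  B: 0 + 1(3.174) = 3.174

6.35 mol/s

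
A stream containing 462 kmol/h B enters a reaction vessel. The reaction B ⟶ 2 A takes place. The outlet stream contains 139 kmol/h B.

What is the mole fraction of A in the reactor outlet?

0.823

For B: n = n₀ − 1ξ → 139 = 462 − 1ξ, giving ξ = 323 kmol/h.
Outlet amounts (n = n₀ + ν ξ):
  B: 462 − 1(323) = 139
  A: 0 + 2(323) = 646
Total out = 785 kmol/h; y_A = 646 / 785 = 0.8229.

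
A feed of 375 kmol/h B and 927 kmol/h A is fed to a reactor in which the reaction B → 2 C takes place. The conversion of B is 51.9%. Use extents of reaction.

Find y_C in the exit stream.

B reacted = 0.519 × 375 = 194.6 kmol/h; ν_B = −1, so ξ = 194.6/1 = 194.6 kmol/h.
Outlet amounts (n = n₀ + ν ξ):
  B: 375 − 1(194.6) = 180.4
  C: 0 + 2(194.6) = 389.2
  A: 927 (inert)
Total out = 1497 kmol/h; y_C = 389.2 / 1497 = 0.2601.

0.26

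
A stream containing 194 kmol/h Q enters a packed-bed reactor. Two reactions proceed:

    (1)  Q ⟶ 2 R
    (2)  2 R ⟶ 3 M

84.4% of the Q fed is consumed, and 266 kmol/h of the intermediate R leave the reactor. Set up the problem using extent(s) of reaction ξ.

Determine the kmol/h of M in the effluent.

92.2 kmol/h

Conversion of Q: Q consumed = 1ξ₁ = 0.844 × 194 → ξ₁ = 163.7 kmol/h.
R balance: n_R = 0 + 2ξ₁ − 2ξ₂ = 266 → ξ₂ = (2·163.7 − 266)/2 = 30.74 kmol/h.
Outlet amounts (n = n₀ + Σ ν·ξ):
  Q: 194 − 1(163.7) = 30.26
  R: 0 + 2(163.7) − 2(30.74) = 266
  M: 0 + 3(30.74) = 92.21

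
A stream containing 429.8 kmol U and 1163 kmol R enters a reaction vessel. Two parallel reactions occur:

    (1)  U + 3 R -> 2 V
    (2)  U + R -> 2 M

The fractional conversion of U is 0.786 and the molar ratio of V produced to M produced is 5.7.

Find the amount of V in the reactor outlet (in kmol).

575 kmol

Conversion of U: U consumed = 0.786 × 429.8 = 337.8 kmol = 1ξ₁ + 1ξ₂.
Selectivity: 2ξ₁ / (2ξ₂) = 5.7 → ξ₁ = 5.7 ξ₂.
Substitute: (1·5.7 + 1) ξ₂ = 337.8 → ξ₂ = 50.42 kmol, ξ₁ = 287.4 kmol.
Outlet amounts (n = n₀ + Σ ν·ξ):
  U: 429.8 − 1(287.4) − 1(50.42) = 91.98
  R: 1163 − 3(287.4) − 1(50.42) = 250.4
  V: 0 + 2(287.4) = 574.8
  M: 0 + 2(50.42) = 100.8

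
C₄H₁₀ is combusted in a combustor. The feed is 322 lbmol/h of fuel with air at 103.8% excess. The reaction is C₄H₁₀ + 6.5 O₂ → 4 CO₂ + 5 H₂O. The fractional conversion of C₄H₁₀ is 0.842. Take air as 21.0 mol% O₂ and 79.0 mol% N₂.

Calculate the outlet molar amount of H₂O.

Stoichiometric O₂ = 6.5 × 322 = 2093 lbmol/h; O₂ fed = 2093 × 2.038 = 4266 lbmol/h.
N₂ fed = 4266 × 79/21 = 16050 lbmol/h.
Fuel reacted = 0.842 × 322 → ξ = 271.1 lbmol/h.
Outlet (n = n₀ + ν ξ):
  C₄H₁₀: 322 − 1(271.1) = 50.88
  O₂: 4266 − 6.5(271.1) = 2503
  N₂: 16050 (inert)
  CO₂: 0 + 4(271.1) = 1084
  H₂O: 0 + 5(271.1) = 1356

1360 lbmol/h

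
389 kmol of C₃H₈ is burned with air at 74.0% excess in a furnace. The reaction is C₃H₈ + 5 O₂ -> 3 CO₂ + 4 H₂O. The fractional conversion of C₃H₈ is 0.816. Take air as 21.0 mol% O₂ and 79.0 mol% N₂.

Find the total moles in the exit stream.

16800 kmol

Stoichiometric O₂ = 5 × 389 = 1945 kmol; O₂ fed = 1945 × 1.740 = 3384 kmol.
N₂ fed = 3384 × 79/21 = 12730 kmol.
Fuel reacted = 0.816 × 389 → ξ = 317.4 kmol.
Outlet (n = n₀ + ν ξ):
  C₃H₈: 389 − 1(317.4) = 71.58
  O₂: 3384 − 5(317.4) = 1797
  N₂: 12730 (inert)
  CO₂: 0 + 3(317.4) = 952.3
  H₂O: 0 + 4(317.4) = 1270
Total out = 71.58 + 1797 + 12730 + 952.3 + 1270 = 16820 kmol.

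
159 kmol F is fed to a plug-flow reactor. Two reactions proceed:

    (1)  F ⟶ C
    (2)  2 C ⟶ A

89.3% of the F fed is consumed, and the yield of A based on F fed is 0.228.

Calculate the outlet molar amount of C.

69.5 kmol

Conversion of F: F consumed = 1ξ₁ = 0.893 × 159 → ξ₁ = 142 kmol.
Yield of A: 1ξ₂ / 159 = 0.228 → ξ₂ = 36.25 kmol.
Outlet amounts (n = n₀ + Σ ν·ξ):
  F: 159 − 1(142) = 17.01
  C: 0 + 1(142) − 2(36.25) = 69.48
  A: 0 + 1(36.25) = 36.25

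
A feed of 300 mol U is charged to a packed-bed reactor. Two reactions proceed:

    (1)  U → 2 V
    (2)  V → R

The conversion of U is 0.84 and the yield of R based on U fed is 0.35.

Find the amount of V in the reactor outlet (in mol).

Conversion of U: U consumed = 1ξ₁ = 0.84 × 300 → ξ₁ = 252 mol.
Yield of R: 1ξ₂ / 300 = 0.35 → ξ₂ = 105 mol.
Outlet amounts (n = n₀ + Σ ν·ξ):
  U: 300 − 1(252) = 48
  V: 0 + 2(252) − 1(105) = 399
  R: 0 + 1(105) = 105

399 mol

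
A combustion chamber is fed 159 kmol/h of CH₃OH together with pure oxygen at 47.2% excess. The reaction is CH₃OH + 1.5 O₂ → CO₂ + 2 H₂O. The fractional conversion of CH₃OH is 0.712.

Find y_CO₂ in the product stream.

0.2

Stoichiometric O₂ = 1.5 × 159 = 238.5 kmol/h; O₂ fed = 238.5 × 1.472 = 351.1 kmol/h.
Fuel reacted = 0.712 × 159 → ξ = 113.2 kmol/h.
Outlet (n = n₀ + ν ξ):
  CH₃OH: 159 − 1(113.2) = 45.79
  O₂: 351.1 − 1.5(113.2) = 181.3
  CO₂: 0 + 1(113.2) = 113.2
  H₂O: 0 + 2(113.2) = 226.4
Total out = 566.7 kmol/h; y_CO₂ = 113.2 / 566.7 = 0.1998.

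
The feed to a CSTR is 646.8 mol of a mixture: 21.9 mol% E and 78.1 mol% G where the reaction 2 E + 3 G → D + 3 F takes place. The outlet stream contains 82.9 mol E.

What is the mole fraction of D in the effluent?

For E: n = n₀ − 2ξ → 82.9 = 141.6 − 2ξ, giving ξ = 29.37 mol.
Outlet amounts (n = n₀ + ν ξ):
  E: 141.6 − 2(29.37) = 82.9
  G: 505.2 − 3(29.37) = 417
  D: 0 + 1(29.37) = 29.37
  F: 0 + 3(29.37) = 88.12
Total out = 617.4 mol; y_D = 29.37 / 617.4 = 0.04758.

0.0476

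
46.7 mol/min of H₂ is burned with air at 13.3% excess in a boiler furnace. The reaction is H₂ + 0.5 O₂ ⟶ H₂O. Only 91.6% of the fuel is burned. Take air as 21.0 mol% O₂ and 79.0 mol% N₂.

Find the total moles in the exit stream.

Stoichiometric O₂ = 0.5 × 46.7 = 23.35 mol/min; O₂ fed = 23.35 × 1.133 = 26.46 mol/min.
N₂ fed = 26.46 × 79/21 = 99.52 mol/min.
Fuel reacted = 0.916 × 46.7 → ξ = 42.78 mol/min.
Outlet (n = n₀ + ν ξ):
  H₂: 46.7 − 1(42.78) = 3.923
  O₂: 26.46 − 0.5(42.78) = 5.067
  N₂: 99.52 (inert)
  H₂O: 0 + 1(42.78) = 42.78
Total out = 3.923 + 5.067 + 99.52 + 42.78 = 151.3 mol/min.

151 mol/min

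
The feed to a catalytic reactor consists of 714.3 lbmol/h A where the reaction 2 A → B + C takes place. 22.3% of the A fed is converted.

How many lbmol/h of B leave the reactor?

79.6 lbmol/h

A reacted = 0.223 × 714.3 = 159.3 lbmol/h; ν_A = −2, so ξ = 159.3/2 = 79.64 lbmol/h.
Outlet amounts (n = n₀ + ν ξ):
  A: 714.3 − 2(79.64) = 555
  B: 0 + 1(79.64) = 79.64
  C: 0 + 1(79.64) = 79.64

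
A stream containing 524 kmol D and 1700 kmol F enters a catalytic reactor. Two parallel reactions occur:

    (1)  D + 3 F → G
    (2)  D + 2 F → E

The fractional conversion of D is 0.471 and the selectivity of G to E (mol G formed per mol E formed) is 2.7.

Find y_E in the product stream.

Conversion of D: D consumed = 0.471 × 524 = 246.8 kmol = 1ξ₁ + 1ξ₂.
Selectivity: 1ξ₁ / (1ξ₂) = 2.7 → ξ₁ = 2.7 ξ₂.
Substitute: (1·2.7 + 1) ξ₂ = 246.8 → ξ₂ = 66.7 kmol, ξ₁ = 180.1 kmol.
Outlet amounts (n = n₀ + Σ ν·ξ):
  D: 524 − 1(180.1) − 1(66.7) = 277.2
  F: 1700 − 3(180.1) − 2(66.7) = 1026
  G: 0 + 1(180.1) = 180.1
  E: 0 + 1(66.7) = 66.7
Total out = 1550 kmol; y_E = 66.7 / 1550 = 0.04303.

0.043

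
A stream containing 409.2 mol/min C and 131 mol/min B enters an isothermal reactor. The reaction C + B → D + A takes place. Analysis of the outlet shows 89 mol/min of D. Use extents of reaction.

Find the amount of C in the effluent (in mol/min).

320 mol/min

For D: n = n₀ + 1ξ → 89 = 0 + 1ξ, giving ξ = 89 mol/min.
Outlet amounts (n = n₀ + ν ξ):
  C: 409.2 − 1(89) = 320.2
  B: 131 − 1(89) = 42
  D: 0 + 1(89) = 89
  A: 0 + 1(89) = 89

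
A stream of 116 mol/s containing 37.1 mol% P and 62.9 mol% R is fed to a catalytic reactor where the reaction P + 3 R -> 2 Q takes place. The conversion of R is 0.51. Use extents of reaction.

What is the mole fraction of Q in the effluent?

R reacted = 0.51 × 72.96 = 37.21 mol/s; ν_R = −3, so ξ = 37.21/3 = 12.4 mol/s.
Outlet amounts (n = n₀ + ν ξ):
  P: 43.04 − 1(12.4) = 30.63
  R: 72.96 − 3(12.4) = 35.75
  Q: 0 + 2(12.4) = 24.81
Total out = 91.19 mol/s; y_Q = 24.81 / 91.19 = 0.272.

0.272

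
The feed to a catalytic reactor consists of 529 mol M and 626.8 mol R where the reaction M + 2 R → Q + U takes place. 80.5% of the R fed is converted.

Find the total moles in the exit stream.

904 mol

R reacted = 0.805 × 626.8 = 504.6 mol; ν_R = −2, so ξ = 504.6/2 = 252.3 mol.
Outlet amounts (n = n₀ + ν ξ):
  M: 529 − 1(252.3) = 276.7
  R: 626.8 − 2(252.3) = 122.2
  Q: 0 + 1(252.3) = 252.3
  U: 0 + 1(252.3) = 252.3
Total out = 276.7 + 122.2 + 252.3 + 252.3 = 903.5 mol.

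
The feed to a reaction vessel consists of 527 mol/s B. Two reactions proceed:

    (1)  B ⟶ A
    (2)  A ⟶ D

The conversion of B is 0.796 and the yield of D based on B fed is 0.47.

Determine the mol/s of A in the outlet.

Conversion of B: B consumed = 1ξ₁ = 0.796 × 527 → ξ₁ = 419.5 mol/s.
Yield of D: 1ξ₂ / 527 = 0.47 → ξ₂ = 247.7 mol/s.
Outlet amounts (n = n₀ + Σ ν·ξ):
  B: 527 − 1(419.5) = 107.5
  A: 0 + 1(419.5) − 1(247.7) = 171.8
  D: 0 + 1(247.7) = 247.7

172 mol/s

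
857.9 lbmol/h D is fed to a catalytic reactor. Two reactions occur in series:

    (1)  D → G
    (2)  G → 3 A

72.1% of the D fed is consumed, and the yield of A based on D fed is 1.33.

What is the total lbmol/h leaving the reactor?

Conversion of D: D consumed = 1ξ₁ = 0.721 × 857.9 → ξ₁ = 618.5 lbmol/h.
Yield of A: 3ξ₂ / 857.9 = 1.33 → ξ₂ = 380.3 lbmol/h.
Outlet amounts (n = n₀ + Σ ν·ξ):
  D: 857.9 − 1(618.5) = 239.4
  G: 0 + 1(618.5) − 1(380.3) = 238.2
  A: 0 + 3(380.3) = 1141
Total out = 239.4 + 238.2 + 1141 = 1619 lbmol/h.

1620 lbmol/h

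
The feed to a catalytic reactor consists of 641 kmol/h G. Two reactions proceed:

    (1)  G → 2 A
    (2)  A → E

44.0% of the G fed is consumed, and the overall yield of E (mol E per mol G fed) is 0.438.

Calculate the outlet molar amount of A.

Conversion of G: G consumed = 1ξ₁ = 0.44 × 641 → ξ₁ = 282 kmol/h.
Yield of E: 1ξ₂ / 641 = 0.438 → ξ₂ = 280.8 kmol/h.
Outlet amounts (n = n₀ + Σ ν·ξ):
  G: 641 − 1(282) = 359
  A: 0 + 2(282) − 1(280.8) = 283.3
  E: 0 + 1(280.8) = 280.8

283 kmol/h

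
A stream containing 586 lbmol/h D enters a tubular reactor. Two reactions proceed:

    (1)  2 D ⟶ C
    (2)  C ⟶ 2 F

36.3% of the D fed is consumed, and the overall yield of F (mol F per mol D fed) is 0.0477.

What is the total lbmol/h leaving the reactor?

494 lbmol/h

Conversion of D: D consumed = 2ξ₁ = 0.363 × 586 → ξ₁ = 106.4 lbmol/h.
Yield of F: 2ξ₂ / 586 = 0.0477 → ξ₂ = 13.98 lbmol/h.
Outlet amounts (n = n₀ + Σ ν·ξ):
  D: 586 − 2(106.4) = 373.3
  C: 0 + 1(106.4) − 1(13.98) = 92.38
  F: 0 + 2(13.98) = 27.95
Total out = 373.3 + 92.38 + 27.95 = 493.6 lbmol/h.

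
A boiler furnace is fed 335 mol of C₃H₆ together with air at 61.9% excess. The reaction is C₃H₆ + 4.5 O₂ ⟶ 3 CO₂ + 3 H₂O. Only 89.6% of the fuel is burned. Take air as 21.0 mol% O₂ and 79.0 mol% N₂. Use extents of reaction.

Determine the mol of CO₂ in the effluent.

900 mol

Stoichiometric O₂ = 4.5 × 335 = 1508 mol; O₂ fed = 1508 × 1.619 = 2441 mol.
N₂ fed = 2441 × 79/21 = 9181 mol.
Fuel reacted = 0.896 × 335 → ξ = 300.2 mol.
Outlet (n = n₀ + ν ξ):
  C₃H₆: 335 − 1(300.2) = 34.84
  O₂: 2441 − 4.5(300.2) = 1090
  N₂: 9181 (inert)
  CO₂: 0 + 3(300.2) = 900.5
  H₂O: 0 + 3(300.2) = 900.5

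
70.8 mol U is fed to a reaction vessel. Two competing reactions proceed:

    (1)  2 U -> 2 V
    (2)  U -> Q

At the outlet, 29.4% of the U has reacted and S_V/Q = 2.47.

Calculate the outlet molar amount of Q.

6 mol

Conversion of U: U consumed = 0.294 × 70.8 = 20.82 mol = 2ξ₁ + 1ξ₂.
Selectivity: 2ξ₁ / (1ξ₂) = 2.47 → ξ₁ = 1.235 ξ₂.
Substitute: (2·1.235 + 1) ξ₂ = 20.82 → ξ₂ = 5.999 mol, ξ₁ = 7.408 mol.
Outlet amounts (n = n₀ + Σ ν·ξ):
  U: 70.8 − 2(7.408) − 1(5.999) = 49.98
  V: 0 + 2(7.408) = 14.82
  Q: 0 + 1(5.999) = 5.999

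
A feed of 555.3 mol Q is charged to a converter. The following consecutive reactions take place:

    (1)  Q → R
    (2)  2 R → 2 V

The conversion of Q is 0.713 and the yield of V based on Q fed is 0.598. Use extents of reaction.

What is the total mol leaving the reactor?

Conversion of Q: Q consumed = 1ξ₁ = 0.713 × 555.3 → ξ₁ = 395.9 mol.
Yield of V: 2ξ₂ / 555.3 = 0.598 → ξ₂ = 166 mol.
Outlet amounts (n = n₀ + Σ ν·ξ):
  Q: 555.3 − 1(395.9) = 159.4
  R: 0 + 1(395.9) − 2(166) = 63.86
  V: 0 + 2(166) = 332.1
Total out = 159.4 + 63.86 + 332.1 = 555.3 mol.

555 mol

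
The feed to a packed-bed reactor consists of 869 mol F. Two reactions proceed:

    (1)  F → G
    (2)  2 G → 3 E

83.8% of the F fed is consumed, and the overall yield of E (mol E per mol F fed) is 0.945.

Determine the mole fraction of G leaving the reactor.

0.158

Conversion of F: F consumed = 1ξ₁ = 0.838 × 869 → ξ₁ = 728.2 mol.
Yield of E: 3ξ₂ / 869 = 0.945 → ξ₂ = 273.7 mol.
Outlet amounts (n = n₀ + Σ ν·ξ):
  F: 869 − 1(728.2) = 140.8
  G: 0 + 1(728.2) − 2(273.7) = 180.8
  E: 0 + 3(273.7) = 821.2
Total out = 1143 mol; y_G = 180.8 / 1143 = 0.1582.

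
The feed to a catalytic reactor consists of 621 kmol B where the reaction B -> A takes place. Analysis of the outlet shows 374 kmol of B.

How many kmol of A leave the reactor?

For B: n = n₀ − 1ξ → 374 = 621 − 1ξ, giving ξ = 247 kmol.
Outlet amounts (n = n₀ + ν ξ):
  B: 621 − 1(247) = 374
  A: 0 + 1(247) = 247

247 kmol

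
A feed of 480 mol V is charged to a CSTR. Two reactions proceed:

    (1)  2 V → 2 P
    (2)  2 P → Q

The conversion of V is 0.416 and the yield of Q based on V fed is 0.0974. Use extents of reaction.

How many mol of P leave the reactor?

Conversion of V: V consumed = 2ξ₁ = 0.416 × 480 → ξ₁ = 99.84 mol.
Yield of Q: 1ξ₂ / 480 = 0.0974 → ξ₂ = 46.75 mol.
Outlet amounts (n = n₀ + Σ ν·ξ):
  V: 480 − 2(99.84) = 280.3
  P: 0 + 2(99.84) − 2(46.75) = 106.2
  Q: 0 + 1(46.75) = 46.75

106 mol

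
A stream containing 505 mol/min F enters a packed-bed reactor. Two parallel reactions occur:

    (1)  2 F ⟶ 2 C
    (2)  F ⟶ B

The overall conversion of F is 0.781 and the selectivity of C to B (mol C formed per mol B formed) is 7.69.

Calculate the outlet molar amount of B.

Conversion of F: F consumed = 0.781 × 505 = 394.4 mol/min = 2ξ₁ + 1ξ₂.
Selectivity: 2ξ₁ / (1ξ₂) = 7.69 → ξ₁ = 3.845 ξ₂.
Substitute: (2·3.845 + 1) ξ₂ = 394.4 → ξ₂ = 45.39 mol/min, ξ₁ = 174.5 mol/min.
Outlet amounts (n = n₀ + Σ ν·ξ):
  F: 505 − 2(174.5) − 1(45.39) = 110.6
  C: 0 + 2(174.5) = 349
  B: 0 + 1(45.39) = 45.39

45.4 mol/min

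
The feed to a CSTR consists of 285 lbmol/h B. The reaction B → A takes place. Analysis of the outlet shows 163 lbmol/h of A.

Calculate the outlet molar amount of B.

For A: n = n₀ + 1ξ → 163 = 0 + 1ξ, giving ξ = 163 lbmol/h.
Outlet amounts (n = n₀ + ν ξ):
  B: 285 − 1(163) = 122
  A: 0 + 1(163) = 163

122 lbmol/h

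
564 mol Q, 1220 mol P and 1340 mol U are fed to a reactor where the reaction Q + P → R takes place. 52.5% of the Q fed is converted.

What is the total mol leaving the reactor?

2830 mol

Q reacted = 0.525 × 564 = 296.1 mol; ν_Q = −1, so ξ = 296.1/1 = 296.1 mol.
Outlet amounts (n = n₀ + ν ξ):
  Q: 564 − 1(296.1) = 267.9
  P: 1220 − 1(296.1) = 923.9
  R: 0 + 1(296.1) = 296.1
  U: 1340 (inert)
Total out = 267.9 + 923.9 + 296.1 + 1340 = 2828 mol.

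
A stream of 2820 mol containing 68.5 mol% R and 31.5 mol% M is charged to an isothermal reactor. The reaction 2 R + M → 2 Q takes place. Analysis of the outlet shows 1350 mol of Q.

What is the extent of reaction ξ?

ξ = 675 mol

For Q: n = n₀ + 2ξ → 1350 = 0 + 2ξ, giving ξ = 675 mol.
Outlet amounts (n = n₀ + ν ξ):
  R: 1932 − 2(675) = 581.7
  M: 888.3 − 1(675) = 213.3
  Q: 0 + 2(675) = 1350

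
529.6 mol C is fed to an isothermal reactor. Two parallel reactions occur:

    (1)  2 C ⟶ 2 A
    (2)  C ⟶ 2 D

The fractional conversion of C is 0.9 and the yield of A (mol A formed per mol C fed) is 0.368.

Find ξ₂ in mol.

Yield of A: 2ξ₁ / 529.6 = 0.368 → ξ₁ = 97.45 mol.
Conversion of C: 2ξ₁ + 1ξ₂ = 0.9 × 529.6 = 476.6 → ξ₂ = 281.7 mol.
Outlet amounts (n = n₀ + Σ ν·ξ):
  C: 529.6 − 2(97.45) − 1(281.7) = 52.96
  A: 0 + 2(97.45) = 194.9
  D: 0 + 2(281.7) = 563.5

ξ₂ = 282 mol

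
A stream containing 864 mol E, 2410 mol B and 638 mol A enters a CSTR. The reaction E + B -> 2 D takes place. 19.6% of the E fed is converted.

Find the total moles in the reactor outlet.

E reacted = 0.196 × 864 = 169.3 mol; ν_E = −1, so ξ = 169.3/1 = 169.3 mol.
Outlet amounts (n = n₀ + ν ξ):
  E: 864 − 1(169.3) = 694.7
  B: 2410 − 1(169.3) = 2241
  D: 0 + 2(169.3) = 338.7
  A: 638 (inert)
Total out = 694.7 + 2241 + 338.7 + 638 = 3912 mol.

3910 mol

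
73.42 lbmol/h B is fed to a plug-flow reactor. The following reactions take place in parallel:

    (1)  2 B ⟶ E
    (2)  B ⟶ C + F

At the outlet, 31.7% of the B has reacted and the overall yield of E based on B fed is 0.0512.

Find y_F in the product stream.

0.184

Yield of E: 1ξ₁ / 73.42 = 0.0512 → ξ₁ = 3.759 lbmol/h.
Conversion of B: 2ξ₁ + 1ξ₂ = 0.317 × 73.42 = 23.27 → ξ₂ = 15.76 lbmol/h.
Outlet amounts (n = n₀ + Σ ν·ξ):
  B: 73.42 − 2(3.759) − 1(15.76) = 50.15
  E: 0 + 1(3.759) = 3.759
  C: 0 + 1(15.76) = 15.76
  F: 0 + 1(15.76) = 15.76
Total out = 85.42 lbmol/h; y_F = 15.76 / 85.42 = 0.1845.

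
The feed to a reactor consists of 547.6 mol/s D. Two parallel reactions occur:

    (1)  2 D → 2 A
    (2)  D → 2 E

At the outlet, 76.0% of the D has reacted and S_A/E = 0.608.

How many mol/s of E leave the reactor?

376 mol/s

Conversion of D: D consumed = 0.76 × 547.6 = 416.2 mol/s = 2ξ₁ + 1ξ₂.
Selectivity: 2ξ₁ / (2ξ₂) = 0.608 → ξ₁ = 0.608 ξ₂.
Substitute: (2·0.608 + 1) ξ₂ = 416.2 → ξ₂ = 187.8 mol/s, ξ₁ = 114.2 mol/s.
Outlet amounts (n = n₀ + Σ ν·ξ):
  D: 547.6 − 2(114.2) − 1(187.8) = 131.4
  A: 0 + 2(114.2) = 228.4
  E: 0 + 2(187.8) = 375.6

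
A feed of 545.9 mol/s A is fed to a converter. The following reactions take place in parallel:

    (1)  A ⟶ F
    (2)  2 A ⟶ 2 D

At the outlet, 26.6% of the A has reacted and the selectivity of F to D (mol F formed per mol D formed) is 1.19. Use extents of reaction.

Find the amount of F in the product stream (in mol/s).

Conversion of A: A consumed = 0.266 × 545.9 = 145.2 mol/s = 1ξ₁ + 2ξ₂.
Selectivity: 1ξ₁ / (2ξ₂) = 1.19 → ξ₁ = 2.38 ξ₂.
Substitute: (1·2.38 + 2) ξ₂ = 145.2 → ξ₂ = 33.15 mol/s, ξ₁ = 78.9 mol/s.
Outlet amounts (n = n₀ + Σ ν·ξ):
  A: 545.9 − 1(78.9) − 2(33.15) = 400.7
  F: 0 + 1(78.9) = 78.9
  D: 0 + 2(33.15) = 66.31

78.9 mol/s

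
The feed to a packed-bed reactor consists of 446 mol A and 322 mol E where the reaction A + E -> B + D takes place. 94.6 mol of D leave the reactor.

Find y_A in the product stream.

0.458

For D: n = n₀ + 1ξ → 94.6 = 0 + 1ξ, giving ξ = 94.6 mol.
Outlet amounts (n = n₀ + ν ξ):
  A: 446 − 1(94.6) = 351.4
  E: 322 − 1(94.6) = 227.4
  B: 0 + 1(94.6) = 94.6
  D: 0 + 1(94.6) = 94.6
Total out = 768 mol; y_A = 351.4 / 768 = 0.4576.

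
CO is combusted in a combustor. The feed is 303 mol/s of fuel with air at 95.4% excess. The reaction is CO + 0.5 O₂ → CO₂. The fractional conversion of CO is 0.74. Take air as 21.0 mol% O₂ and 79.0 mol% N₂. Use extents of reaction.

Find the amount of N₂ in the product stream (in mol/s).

1110 mol/s

Stoichiometric O₂ = 0.5 × 303 = 151.5 mol/s; O₂ fed = 151.5 × 1.954 = 296 mol/s.
N₂ fed = 296 × 79/21 = 1114 mol/s.
Fuel reacted = 0.74 × 303 → ξ = 224.2 mol/s.
Outlet (n = n₀ + ν ξ):
  CO: 303 − 1(224.2) = 78.78
  O₂: 296 − 0.5(224.2) = 183.9
  N₂: 1114 (inert)
  CO₂: 0 + 1(224.2) = 224.2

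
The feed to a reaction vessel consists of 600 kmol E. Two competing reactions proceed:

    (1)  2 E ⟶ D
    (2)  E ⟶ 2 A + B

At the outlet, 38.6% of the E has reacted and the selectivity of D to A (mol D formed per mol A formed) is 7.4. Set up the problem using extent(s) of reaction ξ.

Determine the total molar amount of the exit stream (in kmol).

Conversion of E: E consumed = 0.386 × 600 = 231.6 kmol = 2ξ₁ + 1ξ₂.
Selectivity: 1ξ₁ / (2ξ₂) = 7.4 → ξ₁ = 14.8 ξ₂.
Substitute: (2·14.8 + 1) ξ₂ = 231.6 → ξ₂ = 7.569 kmol, ξ₁ = 112 kmol.
Outlet amounts (n = n₀ + Σ ν·ξ):
  E: 600 − 2(112) − 1(7.569) = 368.4
  D: 0 + 1(112) = 112
  A: 0 + 2(7.569) = 15.14
  B: 0 + 1(7.569) = 7.569
Total out = 368.4 + 112 + 15.14 + 7.569 = 503.1 kmol.

503 kmol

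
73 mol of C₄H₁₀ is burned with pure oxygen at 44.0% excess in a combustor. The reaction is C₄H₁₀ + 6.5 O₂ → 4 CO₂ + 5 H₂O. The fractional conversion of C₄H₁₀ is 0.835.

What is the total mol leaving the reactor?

Stoichiometric O₂ = 6.5 × 73 = 474.5 mol; O₂ fed = 474.5 × 1.440 = 683.3 mol.
Fuel reacted = 0.835 × 73 → ξ = 60.95 mol.
Outlet (n = n₀ + ν ξ):
  C₄H₁₀: 73 − 1(60.95) = 12.05
  O₂: 683.3 − 6.5(60.95) = 287.1
  CO₂: 0 + 4(60.95) = 243.8
  H₂O: 0 + 5(60.95) = 304.8
Total out = 12.05 + 287.1 + 243.8 + 304.8 = 847.7 mol.

848 mol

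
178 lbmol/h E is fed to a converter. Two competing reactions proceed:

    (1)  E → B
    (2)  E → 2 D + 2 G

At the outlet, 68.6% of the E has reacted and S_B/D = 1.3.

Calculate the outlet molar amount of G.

Conversion of E: E consumed = 0.686 × 178 = 122.1 lbmol/h = 1ξ₁ + 1ξ₂.
Selectivity: 1ξ₁ / (2ξ₂) = 1.3 → ξ₁ = 2.6 ξ₂.
Substitute: (1·2.6 + 1) ξ₂ = 122.1 → ξ₂ = 33.92 lbmol/h, ξ₁ = 88.19 lbmol/h.
Outlet amounts (n = n₀ + Σ ν·ξ):
  E: 178 − 1(88.19) − 1(33.92) = 55.89
  B: 0 + 1(88.19) = 88.19
  D: 0 + 2(33.92) = 67.84
  G: 0 + 2(33.92) = 67.84

67.8 lbmol/h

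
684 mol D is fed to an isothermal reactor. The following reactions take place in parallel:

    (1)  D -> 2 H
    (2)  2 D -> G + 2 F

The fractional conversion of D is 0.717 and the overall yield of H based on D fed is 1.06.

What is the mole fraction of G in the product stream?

Yield of H: 2ξ₁ / 684 = 1.06 → ξ₁ = 362.5 mol.
Conversion of D: 1ξ₁ + 2ξ₂ = 0.717 × 684 = 490.4 → ξ₂ = 63.95 mol.
Outlet amounts (n = n₀ + Σ ν·ξ):
  D: 684 − 1(362.5) − 2(63.95) = 193.6
  H: 0 + 2(362.5) = 725
  G: 0 + 1(63.95) = 63.95
  F: 0 + 2(63.95) = 127.9
Total out = 1110 mol; y_G = 63.95 / 1110 = 0.05759.

0.0576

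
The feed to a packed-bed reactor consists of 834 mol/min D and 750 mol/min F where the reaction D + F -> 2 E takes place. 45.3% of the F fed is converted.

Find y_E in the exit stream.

0.429

F reacted = 0.453 × 750 = 339.8 mol/min; ν_F = −1, so ξ = 339.8/1 = 339.8 mol/min.
Outlet amounts (n = n₀ + ν ξ):
  D: 834 − 1(339.8) = 494.2
  F: 750 − 1(339.8) = 410.2
  E: 0 + 2(339.8) = 679.5
Total out = 1584 mol/min; y_E = 679.5 / 1584 = 0.429.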